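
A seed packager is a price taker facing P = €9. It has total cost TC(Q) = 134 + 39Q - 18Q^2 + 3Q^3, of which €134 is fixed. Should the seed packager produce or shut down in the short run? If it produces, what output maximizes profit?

Shut down

Strip out fixed cost: VC = 39Q - 18Q^2 + 3Q^3. Then AVC = 39 - 18Q + 3Q^2 and MC = 39 - 36Q + 9Q^2.
AVC hits its minimum where MC = AVC, at Q = 3, giving min AVC = 39 - 18·3 + 3·3^2 = €12.
Since P = €9 < min AVC = €12, price fails to cover variable cost at any output.
Shutting down limits the loss to fixed cost, €134.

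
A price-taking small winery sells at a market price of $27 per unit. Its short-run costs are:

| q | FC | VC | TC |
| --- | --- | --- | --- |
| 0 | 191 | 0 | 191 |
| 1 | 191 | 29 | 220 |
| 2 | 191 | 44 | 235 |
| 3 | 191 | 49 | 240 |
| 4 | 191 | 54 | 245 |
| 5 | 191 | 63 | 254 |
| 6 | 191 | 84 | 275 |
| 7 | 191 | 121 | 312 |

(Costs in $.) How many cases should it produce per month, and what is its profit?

q = 6; profit = -$113

Profit at each row (π = 27q − TC): q=0: -191; q=1: -193; q=2: -181; q=3: -159; q=4: -137; q=5: -119; q=6: -113; q=7: -123.
Profit is maximized at q = 6. AVC there is 84/6 = $14 ≤ P, so producing beats shutting down (which would give -$191).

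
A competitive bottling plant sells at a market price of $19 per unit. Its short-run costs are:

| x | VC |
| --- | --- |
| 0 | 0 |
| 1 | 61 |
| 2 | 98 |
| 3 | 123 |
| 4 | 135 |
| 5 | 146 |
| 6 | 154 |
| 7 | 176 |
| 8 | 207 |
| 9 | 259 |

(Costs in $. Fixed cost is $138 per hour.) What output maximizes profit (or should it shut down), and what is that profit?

Compute π = P·x − TC at each output: x=0: -138; x=1: -180; x=2: -198; x=3: -204; x=4: -197; x=5: -189; x=6: -178; x=7: -181; x=8: -193; x=9: -226.
Profit is highest at x = 0. Equivalently, the lowest AVC in the table is 176/7 ≈ $25.14 at x = 7, and P = $19 falls below it — price never covers variable cost, so the firm shuts down and loses only its fixed cost.

x = 0 (shut down); profit = -$138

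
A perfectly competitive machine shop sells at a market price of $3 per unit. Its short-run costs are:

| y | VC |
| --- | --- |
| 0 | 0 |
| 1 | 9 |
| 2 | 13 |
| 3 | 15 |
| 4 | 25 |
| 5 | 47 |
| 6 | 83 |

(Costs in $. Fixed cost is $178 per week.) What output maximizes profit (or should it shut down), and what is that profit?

y = 0 (shut down); profit = -$178

Compute π = P·y − TC at each output: y=0: -178; y=1: -184; y=2: -185; y=3: -184; y=4: -191; y=5: -210; y=6: -243.
Profit is highest at y = 0. Equivalently, the lowest AVC in the table is 15/3 ≈ $5 at y = 3, and P = $3 falls below it — price never covers variable cost, so the firm shuts down and loses only its fixed cost.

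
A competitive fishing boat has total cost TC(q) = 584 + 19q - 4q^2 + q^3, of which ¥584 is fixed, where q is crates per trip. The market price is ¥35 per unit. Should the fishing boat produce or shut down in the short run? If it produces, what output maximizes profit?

From TC, MC = TC'(q) = 19 - 8q + 3q^2 and AVC = VC/q = 19 - 4q + q^2.
AVC hits its minimum where MC = AVC, at q = 2, giving min AVC = 19 - 4·2 + 2^2 = ¥15.
Since P = ¥35 ≥ min AVC = ¥15, price covers variable cost and the firm should produce.
P = MC gives -16 - 8q + 3q^2 = 0, with roots -4/3 and 4. Take the larger (rising MC): q* = 4.
Check: AVC at q = 4 is ¥19 ≤ P, so revenue covers variable cost.
Profit = P·q − TC = 35·4 − 660 = -¥520, a loss, but smaller than the ¥584 fixed cost the firm would lose by shutting down.

Produce at q = 4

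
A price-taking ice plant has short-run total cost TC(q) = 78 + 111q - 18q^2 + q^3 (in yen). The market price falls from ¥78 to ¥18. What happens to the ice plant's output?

Output falls from 11 to 0 (the firm shuts down)

MC = 111 - 36q + 3q^2; the shutdown threshold is min AVC = ¥30 (at q = 9).
With P = ¥78 above the shutdown price, P = MC gives q = 11.
At P = ¥18 < min AVC = ¥30, price no longer covers variable cost at any output, so the firm shuts down: q = 0.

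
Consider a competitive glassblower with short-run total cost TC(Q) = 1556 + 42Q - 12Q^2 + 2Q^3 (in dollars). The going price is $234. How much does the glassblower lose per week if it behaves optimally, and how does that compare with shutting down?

Profit = -$276 at Q = 8

AVC = 42 - 12Q + 2Q^2; min AVC = $24 at Q = 3. Since P = $234 ≥ min AVC, the firm produces.
MC = 42 - 24Q + 6Q^2. Setting P = MC and taking the root on the rising branch gives Q* = 8.
TR = 234·8 = 1872. TC = 1556 + 592 = 2148. Profit = 1872 − 2148 = -$276.
By producing, the firm covers all variable cost plus $1280 of fixed cost; shutting down would lose the full $1556.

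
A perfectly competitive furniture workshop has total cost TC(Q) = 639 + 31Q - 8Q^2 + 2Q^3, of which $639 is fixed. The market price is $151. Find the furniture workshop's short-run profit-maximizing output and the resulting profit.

Profit = -$63 at Q = 6

AVC = 31 - 8Q + 2Q^2 has its minimum $23 at Q = 2; price $151 clears that bar, so the firm operates.
With MC = 31 - 16Q + 6Q^2, P = MC on the upward-sloping part at Q* = 6.
TR = 151·6 = 906. TC = 639 + 330 = 969. Profit = 906 − 969 = -$63.
That loss of $63 beats the $639 the firm would lose by shutting down; producing recovers $576 of fixed cost.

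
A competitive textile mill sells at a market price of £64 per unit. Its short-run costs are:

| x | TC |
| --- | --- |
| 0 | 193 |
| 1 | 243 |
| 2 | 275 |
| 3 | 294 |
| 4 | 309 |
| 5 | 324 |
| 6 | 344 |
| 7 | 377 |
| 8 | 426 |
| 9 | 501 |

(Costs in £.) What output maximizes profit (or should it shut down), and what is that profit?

Compute π = P·x − TC at each output: x=0: -193; x=1: -179; x=2: -147; x=3: -102; x=4: -53; x=5: -4; x=6: 40; x=7: 71; x=8: 86; x=9: 75.
Profit is maximized at x = 8. AVC there is 233/8 = £29.12 ≤ P, so producing beats shutting down (which would give -£193).

x = 8; profit = £86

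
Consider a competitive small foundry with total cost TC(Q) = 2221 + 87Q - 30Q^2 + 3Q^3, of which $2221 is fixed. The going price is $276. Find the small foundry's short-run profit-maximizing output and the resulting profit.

AVC = 87 - 30Q + 3Q^2 has its minimum $12 at Q = 5; price $276 clears that bar, so the firm operates.
With MC = 87 - 60Q + 9Q^2, P = MC on the upward-sloping part at Q* = 9.
TR = 276·9 = 2484. TC = 2221 + 540 = 2761. Profit = 2484 − 2761 = -$277.
By producing, the firm covers all variable cost plus $1944 of fixed cost; shutting down would lose the full $2221.

Profit = -$277 at Q = 9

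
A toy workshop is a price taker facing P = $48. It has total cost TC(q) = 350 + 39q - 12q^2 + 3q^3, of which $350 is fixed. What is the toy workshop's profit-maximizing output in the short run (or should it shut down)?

Produce at q = 3

Variable cost is VC = 39q - 12q^2 + 3q^3, so AVC = VC/q = 39 - 12q + 3q^2 and MC = dTC/dq = 39 - 24q + 9q^2.
AVC is minimized where dAVC/dq = -12 + 6q = 0, at q = 2; min AVC = 39 - 12·2 + 3·2^2 = $27.
P = $48 exceeds min AVC = $27, so the firm stays open.
P = MC gives -9 - 24q + 9q^2 = 0, with roots -1/3 and 3. Take the larger (rising MC): q* = 3.
Check: AVC at q = 3 is $30 ≤ P, so revenue covers variable cost.
Profit = P·q − TC = 48·3 − 440 = -$296, a loss, but smaller than the $350 fixed cost the firm would lose by shutting down.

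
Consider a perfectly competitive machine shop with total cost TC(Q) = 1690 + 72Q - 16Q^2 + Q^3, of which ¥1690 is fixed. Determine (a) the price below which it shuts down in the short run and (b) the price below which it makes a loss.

Shutdown price = min AVC. AVC = 72 - 16Q + Q^2, with vertex at Q = 8 and minimum ¥8.
ATC = 1690/Q + 72 - 16Q + Q^2. Setting dATC/dQ = −1690/Q^2 − 16 + 2Q = 0 gives Q = 13 (since 2·13^3 − 16·13^2 = 1690).
min ATC = 1690/13 + 72 − 16·13 + 13^2 = ¥163. That is the break-even price.
For ¥8 ≤ P < ¥163 the firm produces at a loss; below ¥8 it shuts down.

Shutdown price = ¥8; break-even price = ¥163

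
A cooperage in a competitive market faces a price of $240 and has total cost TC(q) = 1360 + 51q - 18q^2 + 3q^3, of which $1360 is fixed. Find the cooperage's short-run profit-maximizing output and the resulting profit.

AVC = 51 - 18q + 3q^2 has its minimum $24 at q = 3; price $240 clears that bar, so the firm operates.
MC = 51 - 36q + 9q^2. Setting P = MC and taking the root on the rising branch gives q* = 7.
TR = 240·7 = 1680. TC = 1360 + 504 = 1864. Profit = 1680 − 1864 = -$184.
By producing, the firm covers all variable cost plus $1176 of fixed cost; shutting down would lose the full $1360.

Profit = -$184 at q = 7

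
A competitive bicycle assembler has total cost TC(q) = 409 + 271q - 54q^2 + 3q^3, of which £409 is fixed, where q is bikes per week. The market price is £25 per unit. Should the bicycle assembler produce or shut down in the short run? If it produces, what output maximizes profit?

Shut down

Variable cost is VC = 271q - 54q^2 + 3q^3, so AVC = VC/q = 271 - 54q + 3q^2 and MC = dTC/dq = 271 - 108q + 9q^2.
AVC hits its minimum where MC = AVC, at q = 9, giving min AVC = 271 - 54·9 + 3·9^2 = £28.
Since P = £25 < min AVC = £28, price fails to cover variable cost at any output.
Shutting down limits the loss to fixed cost, £409.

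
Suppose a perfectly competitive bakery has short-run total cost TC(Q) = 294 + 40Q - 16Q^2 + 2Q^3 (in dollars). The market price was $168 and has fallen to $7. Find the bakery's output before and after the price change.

Output falls from 8 to 0 (the firm shuts down)

AVC = 40 - 16Q + 2Q^2, minimized at Q = 4 where min AVC = $8. MC = 40 - 32Q + 6Q^2.
At P = $168 ≥ min AVC, set P = MC on the rising branch: Q = 8.
At P = $7 < min AVC = $8, price no longer covers variable cost at any output, so the firm shuts down: Q = 0.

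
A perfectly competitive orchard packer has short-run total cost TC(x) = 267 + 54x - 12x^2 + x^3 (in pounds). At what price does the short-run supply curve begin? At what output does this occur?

£18 per unit, at x = 6

The firm shuts down when price falls below the minimum of average variable cost. AVC = VC/x = 54 - 12x + x^2.
At the minimum of AVC, MC = AVC. MC = 54 - 24x + 3x^2; setting MC = AVC gives 2x^2 - 12x = 0, so x = 6. min AVC = 18.
For P < £18 the firm produces nothing.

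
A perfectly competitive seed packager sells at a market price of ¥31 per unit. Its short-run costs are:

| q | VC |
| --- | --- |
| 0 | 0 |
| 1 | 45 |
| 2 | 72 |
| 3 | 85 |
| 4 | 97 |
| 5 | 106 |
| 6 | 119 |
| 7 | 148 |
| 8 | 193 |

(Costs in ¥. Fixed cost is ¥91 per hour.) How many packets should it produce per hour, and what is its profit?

q = 7; profit = -¥22

Profit at each row (π = 31q − TC): q=0: -91; q=1: -105; q=2: -101; q=3: -83; q=4: -64; q=5: -42; q=6: -24; q=7: -22; q=8: -36.
Profit is maximized at q = 7. AVC there is 148/7 = ¥21.14 ≤ P, so producing beats shutting down (which would give -¥91).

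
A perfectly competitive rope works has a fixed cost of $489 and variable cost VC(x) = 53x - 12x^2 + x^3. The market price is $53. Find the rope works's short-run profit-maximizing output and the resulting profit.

Profit = -$233 at x = 8

AVC = 53 - 12x + x^2; min AVC = $17 at x = 6. Since P = $53 ≥ min AVC, the firm produces.
MC = 53 - 24x + 3x^2. Setting P = MC and taking the root on the rising branch gives x* = 8.
TR = 53·8 = 424. TC = 489 + 168 = 657. Profit = 424 − 657 = -$233.
By producing, the firm covers all variable cost plus $256 of fixed cost; shutting down would lose the full $489.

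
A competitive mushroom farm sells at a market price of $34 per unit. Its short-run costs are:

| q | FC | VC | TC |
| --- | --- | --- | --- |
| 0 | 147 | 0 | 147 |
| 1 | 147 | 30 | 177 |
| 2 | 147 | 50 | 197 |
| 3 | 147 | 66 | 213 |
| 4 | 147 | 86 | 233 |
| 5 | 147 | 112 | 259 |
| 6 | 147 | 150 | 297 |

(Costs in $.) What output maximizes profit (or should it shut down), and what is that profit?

Compute π = P·q − TC at each output: q=0: -147; q=1: -143; q=2: -129; q=3: -111; q=4: -97; q=5: -89; q=6: -93.
Profit is maximized at q = 5. AVC there is 112/5 = $22.40 ≤ P, so producing beats shutting down (which would give -$147).

q = 5; profit = -$89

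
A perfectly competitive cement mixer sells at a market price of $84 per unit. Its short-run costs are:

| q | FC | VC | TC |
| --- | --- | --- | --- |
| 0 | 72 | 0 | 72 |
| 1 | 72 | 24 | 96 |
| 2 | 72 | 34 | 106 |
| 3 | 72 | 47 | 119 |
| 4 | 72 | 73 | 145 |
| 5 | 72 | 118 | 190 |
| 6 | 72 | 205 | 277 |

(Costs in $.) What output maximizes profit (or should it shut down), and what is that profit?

Compute π = P·q − TC at each output: q=0: -72; q=1: -12; q=2: 62; q=3: 133; q=4: 191; q=5: 230; q=6: 227.
Profit is maximized at q = 5. AVC there is 118/5 = $23.60 ≤ P, so producing beats shutting down (which would give -$72).

q = 5; profit = $230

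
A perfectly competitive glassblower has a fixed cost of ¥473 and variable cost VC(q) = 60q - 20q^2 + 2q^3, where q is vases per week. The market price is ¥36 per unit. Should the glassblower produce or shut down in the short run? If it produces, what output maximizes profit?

Produce at q = 6

Variable cost is VC = 60q - 20q^2 + 2q^3, so AVC = VC/q = 60 - 20q + 2q^2 and MC = dTC/dq = 60 - 40q + 6q^2.
AVC is minimized where dAVC/dq = -20 + 4q = 0, at q = 5; min AVC = 60 - 20·5 + 2·5^2 = ¥10.
Because ¥36 ≥ ¥10, revenue can cover variable cost; the firm operates.
P = MC gives 24 - 40q + 6q^2 = 0, with roots 2/3 and 6. Take the larger (rising MC): q* = 6.
Check: AVC at q = 6 is ¥12 ≤ P, so revenue covers variable cost.
Profit = P·q − TC = 36·6 − 545 = -¥329, a loss, but smaller than the ¥473 fixed cost the firm would lose by shutting down.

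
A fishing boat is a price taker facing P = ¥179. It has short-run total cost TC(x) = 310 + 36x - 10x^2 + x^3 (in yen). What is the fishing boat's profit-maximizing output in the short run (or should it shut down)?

From TC, MC = TC'(x) = 36 - 20x + 3x^2 and AVC = VC/x = 36 - 10x + x^2.
The AVC parabola has its vertex at x = 10/2 = 5, where AVC = 36 - 10·5 + 5^2 = ¥11.
Because ¥179 ≥ ¥11, revenue can cover variable cost; the firm operates.
Solving P = MC: -143 - 20x + 3x^2 = 0 ⇒ x = -13/3 or 11. On the upward-sloping branch, x* = 11.
Check: AVC at x = 11 is ¥47 ≤ P, so revenue covers variable cost.
Profit = P·x − TC = 179·11 − 827 = ¥1142.

Produce at x = 11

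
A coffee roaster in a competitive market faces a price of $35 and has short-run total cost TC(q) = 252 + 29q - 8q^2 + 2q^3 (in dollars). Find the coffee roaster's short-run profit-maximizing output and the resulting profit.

AVC = 29 - 8q + 2q^2 has its minimum $21 at q = 2; price $35 clears that bar, so the firm operates.
With MC = 29 - 16q + 6q^2, P = MC on the upward-sloping part at q* = 3.
TR = 35·3 = 105. TC = 252 + 69 = 321. Profit = 105 − 321 = -$216.
That loss of $216 beats the $252 the firm would lose by shutting down; producing recovers $36 of fixed cost.

Profit = -$216 at q = 3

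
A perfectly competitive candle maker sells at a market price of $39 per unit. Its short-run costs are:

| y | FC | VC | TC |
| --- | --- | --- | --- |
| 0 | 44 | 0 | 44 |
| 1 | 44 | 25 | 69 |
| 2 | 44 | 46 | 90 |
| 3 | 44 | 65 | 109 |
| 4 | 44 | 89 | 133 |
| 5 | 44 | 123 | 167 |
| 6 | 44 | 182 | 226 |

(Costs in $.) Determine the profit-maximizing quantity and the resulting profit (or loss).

Compute π = P·y − TC at each output: y=0: -44; y=1: -30; y=2: -12; y=3: 8; y=4: 23; y=5: 28; y=6: 8.
Profit is maximized at y = 5. AVC there is 123/5 = $24.60 ≤ P, so producing beats shutting down (which would give -$44).

y = 5; profit = $28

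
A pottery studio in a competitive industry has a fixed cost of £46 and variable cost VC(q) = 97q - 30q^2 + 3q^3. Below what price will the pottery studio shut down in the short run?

The shutdown price is the minimum of AVC. VC = 97q - 30q^2 + 3q^3, so AVC = 97 - 30q + 3q^2.
At the minimum of AVC, MC = AVC. MC = 97 - 60q + 9q^2; setting MC = AVC gives 6q^2 - 30q = 0, so q = 5. min AVC = 22.
For P < £22 the firm produces nothing.

£22 per unit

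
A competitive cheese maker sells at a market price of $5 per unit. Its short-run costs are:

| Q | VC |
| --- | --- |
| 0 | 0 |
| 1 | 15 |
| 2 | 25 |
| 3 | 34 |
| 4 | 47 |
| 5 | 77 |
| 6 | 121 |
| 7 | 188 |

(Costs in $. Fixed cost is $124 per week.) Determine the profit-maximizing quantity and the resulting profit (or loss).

Compute π = P·Q − TC at each output: Q=0: -124; Q=1: -134; Q=2: -139; Q=3: -143; Q=4: -151; Q=5: -176; Q=6: -215; Q=7: -277.
Profit is highest at Q = 0. Equivalently, the lowest AVC in the table is 34/3 ≈ $11.33 at Q = 3, and P = $5 falls below it — price never covers variable cost, so the firm shuts down and loses only its fixed cost.

Q = 0 (shut down); profit = -$124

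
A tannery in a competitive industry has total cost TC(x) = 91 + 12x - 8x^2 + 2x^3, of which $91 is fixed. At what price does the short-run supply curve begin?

$4 per unit

The shutdown price is the minimum of AVC. VC = 12x - 8x^2 + 2x^3, so AVC = 12 - 8x + 2x^2.
At the minimum of AVC, MC = AVC. MC = 12 - 16x + 6x^2; setting MC = AVC gives 4x^2 - 8x = 0, so x = 2. min AVC = 4.
So the shutdown price is $4.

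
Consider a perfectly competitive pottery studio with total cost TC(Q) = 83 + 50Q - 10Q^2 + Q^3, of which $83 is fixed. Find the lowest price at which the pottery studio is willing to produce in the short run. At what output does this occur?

Short-run supply begins at min AVC. From VC = 50Q - 10Q^2 + Q^3, AVC = 50 - 10Q + Q^2.
At the minimum of AVC, MC = AVC. MC = 50 - 20Q + 3Q^2; setting MC = AVC gives 2Q^2 - 10Q = 0, so Q = 5. min AVC = 25.
For P < $25 the firm produces nothing.

$25 per unit, at Q = 5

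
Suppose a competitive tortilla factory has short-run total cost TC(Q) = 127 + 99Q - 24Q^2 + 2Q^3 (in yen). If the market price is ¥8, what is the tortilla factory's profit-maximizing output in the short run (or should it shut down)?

Variable cost is VC = 99Q - 24Q^2 + 2Q^3, so AVC = VC/Q = 99 - 24Q + 2Q^2 and MC = dTC/dQ = 99 - 48Q + 6Q^2.
AVC hits its minimum where MC = AVC, at Q = 6, giving min AVC = 99 - 24·6 + 2·6^2 = ¥27.
Since P = ¥8 < min AVC = ¥27, price fails to cover variable cost at any output.
Shutting down limits the loss to fixed cost, ¥127.

Shut down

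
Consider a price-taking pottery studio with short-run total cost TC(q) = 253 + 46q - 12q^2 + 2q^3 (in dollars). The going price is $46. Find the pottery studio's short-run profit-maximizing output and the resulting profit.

Profit = -$189 at q = 4

AVC = 46 - 12q + 2q^2 has its minimum $28 at q = 3; price $46 clears that bar, so the firm operates.
With MC = 46 - 24q + 6q^2, P = MC on the upward-sloping part at q* = 4.
TR = 46·4 = 184. TC = 253 + 120 = 373. Profit = 184 − 373 = -$189.
That loss of $189 beats the $253 the firm would lose by shutting down; producing recovers $64 of fixed cost.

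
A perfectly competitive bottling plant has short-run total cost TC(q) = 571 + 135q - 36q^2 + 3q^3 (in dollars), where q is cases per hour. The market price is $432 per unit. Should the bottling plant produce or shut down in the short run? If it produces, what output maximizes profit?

From TC, MC = TC'(q) = 135 - 72q + 9q^2 and AVC = VC/q = 135 - 36q + 3q^2.
AVC is minimized where dAVC/dq = -36 + 6q = 0, at q = 6; min AVC = 135 - 36·6 + 3·6^2 = $27.
Since P = $432 ≥ min AVC = $27, price covers variable cost and the firm should produce.
P = MC gives -297 - 72q + 9q^2 = 0, with roots -3 and 11. Take the larger (rising MC): q* = 11.
Check: AVC at q = 11 is $102 ≤ P, so revenue covers variable cost.
Profit = P·q − TC = 432·11 − 1693 = $3059.

Produce at q = 11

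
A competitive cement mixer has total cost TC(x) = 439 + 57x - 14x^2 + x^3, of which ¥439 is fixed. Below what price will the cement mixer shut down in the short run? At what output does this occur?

The firm shuts down when price falls below the minimum of average variable cost. AVC = VC/x = 57 - 14x + x^2.
At the minimum of AVC, MC = AVC. MC = 57 - 28x + 3x^2; setting MC = AVC gives 2x^2 - 14x = 0, so x = 7. min AVC = 8.
So the shutdown price is ¥8.

¥8 per unit, at x = 7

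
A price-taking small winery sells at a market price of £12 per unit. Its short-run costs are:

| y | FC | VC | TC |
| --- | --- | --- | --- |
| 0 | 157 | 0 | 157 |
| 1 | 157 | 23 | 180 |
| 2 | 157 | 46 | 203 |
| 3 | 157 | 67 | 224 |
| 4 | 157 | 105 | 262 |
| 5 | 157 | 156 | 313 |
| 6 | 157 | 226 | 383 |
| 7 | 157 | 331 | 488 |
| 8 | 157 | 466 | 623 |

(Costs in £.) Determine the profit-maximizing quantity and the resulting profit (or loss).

y = 0 (shut down); profit = -£157

Tabulate TR − TC: y=0: -157; y=1: -168; y=2: -179; y=3: -188; y=4: -214; y=5: -253; y=6: -311; y=7: -404; y=8: -527.
Profit is highest at y = 0. Equivalently, the lowest AVC in the table is 67/3 ≈ £22.33 at y = 3, and P = £12 falls below it — price never covers variable cost, so the firm shuts down and loses only its fixed cost.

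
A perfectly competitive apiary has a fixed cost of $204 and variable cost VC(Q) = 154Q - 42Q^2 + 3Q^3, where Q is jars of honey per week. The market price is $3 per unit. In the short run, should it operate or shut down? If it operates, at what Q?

Shut down

Variable cost is VC = 154Q - 42Q^2 + 3Q^3, so AVC = VC/Q = 154 - 42Q + 3Q^2 and MC = dTC/dQ = 154 - 84Q + 9Q^2.
The AVC parabola has its vertex at Q = 42/6 = 7, where AVC = 154 - 42·7 + 3·7^2 = $7.
Since P = $3 < min AVC = $7, price fails to cover variable cost at any output.
The firm minimizes its loss by shutting down and losing only its fixed cost of $204.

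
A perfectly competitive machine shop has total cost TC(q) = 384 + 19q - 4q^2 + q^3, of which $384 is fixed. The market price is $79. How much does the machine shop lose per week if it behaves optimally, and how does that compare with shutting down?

AVC = 19 - 4q + q^2 has its minimum $15 at q = 2; price $79 clears that bar, so the firm operates.
MC = 19 - 8q + 3q^2. Setting P = MC and taking the root on the rising branch gives q* = 6.
TR = 79·6 = 474. TC = 384 + 186 = 570. Profit = 474 − 570 = -$96.
By producing, the firm covers all variable cost plus $288 of fixed cost; shutting down would lose the full $384.

Profit = -$96 at q = 6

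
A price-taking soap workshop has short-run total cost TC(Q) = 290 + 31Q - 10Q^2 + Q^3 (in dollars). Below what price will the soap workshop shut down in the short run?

The shutdown price is the minimum of AVC. VC = 31Q - 10Q^2 + Q^3, so AVC = 31 - 10Q + Q^2.
At the minimum of AVC, MC = AVC. MC = 31 - 20Q + 3Q^2; setting MC = AVC gives 2Q^2 - 10Q = 0, so Q = 5. min AVC = 6.
So the shutdown price is $6.

$6 per unit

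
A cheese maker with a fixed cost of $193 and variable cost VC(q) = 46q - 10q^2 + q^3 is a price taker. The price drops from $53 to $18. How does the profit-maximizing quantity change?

AVC = 46 - 10q + q^2, minimized at q = 5 where min AVC = $21. MC = 46 - 20q + 3q^2.
At P = $53 ≥ min AVC, set P = MC on the rising branch: q = 7.
At P = $18 < min AVC = $21, price no longer covers variable cost at any output, so the firm shuts down: q = 0.

Output falls from 7 to 0 (the firm shuts down)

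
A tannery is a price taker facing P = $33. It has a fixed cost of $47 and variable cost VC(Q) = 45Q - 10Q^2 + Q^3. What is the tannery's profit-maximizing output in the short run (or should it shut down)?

Produce at Q = 6

Strip out fixed cost: VC = 45Q - 10Q^2 + Q^3. Then AVC = 45 - 10Q + Q^2 and MC = 45 - 20Q + 3Q^2.
AVC hits its minimum where MC = AVC, at Q = 5, giving min AVC = 45 - 10·5 + 5^2 = $20.
Because $33 ≥ $20, revenue can cover variable cost; the firm operates.
Set P = MC: 33 = 45 - 20Q + 3Q^2 → 12 - 20Q + 3Q^2 = 0. The roots are Q = 2/3 and Q = 6; the profit-maximizing output is on the rising part of MC, so Q* = 6.
Check: AVC at Q = 6 is $21 ≤ P, so revenue covers variable cost.
Profit = P·Q − TC = 33·6 − 173 = $25.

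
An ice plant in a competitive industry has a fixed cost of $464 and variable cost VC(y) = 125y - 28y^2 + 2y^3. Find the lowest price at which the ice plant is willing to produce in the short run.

The firm shuts down when price falls below the minimum of average variable cost. AVC = VC/y = 125 - 28y + 2y^2.
dAVC/dy = -28 + 4y = 0 gives y = 7. min AVC = 125 - 28·7 + 2·7^2 = 27.
So the shutdown price is $27.

$27 per unit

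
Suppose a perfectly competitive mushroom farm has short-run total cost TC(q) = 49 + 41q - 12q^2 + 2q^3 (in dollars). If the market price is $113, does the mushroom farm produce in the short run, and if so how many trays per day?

Produce at q = 6

Variable cost is VC = 41q - 12q^2 + 2q^3, so AVC = VC/q = 41 - 12q + 2q^2 and MC = dTC/dq = 41 - 24q + 6q^2.
The AVC parabola has its vertex at q = 12/4 = 3, where AVC = 41 - 12·3 + 2·3^2 = $23.
Because $113 ≥ $23, revenue can cover variable cost; the firm operates.
Set P = MC: 113 = 41 - 24q + 6q^2 → -72 - 24q + 6q^2 = 0. The roots are q = -2 and q = 6; the profit-maximizing output is on the rising part of MC, so q* = 6.
Check: AVC at q = 6 is $41 ≤ P, so revenue covers variable cost.
Profit = P·q − TC = 113·6 − 295 = $383.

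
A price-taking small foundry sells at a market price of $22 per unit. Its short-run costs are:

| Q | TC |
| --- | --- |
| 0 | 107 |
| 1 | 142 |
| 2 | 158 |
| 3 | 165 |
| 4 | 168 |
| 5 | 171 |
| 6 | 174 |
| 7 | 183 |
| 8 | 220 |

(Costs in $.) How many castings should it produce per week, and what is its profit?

Q = 7; profit = -$29

Compute π = P·Q − TC at each output: Q=0: -107; Q=1: -120; Q=2: -114; Q=3: -99; Q=4: -80; Q=5: -61; Q=6: -42; Q=7: -29; Q=8: -44.
Profit is maximized at Q = 7. AVC there is 76/7 = $10.86 ≤ P, so producing beats shutting down (which would give -$107).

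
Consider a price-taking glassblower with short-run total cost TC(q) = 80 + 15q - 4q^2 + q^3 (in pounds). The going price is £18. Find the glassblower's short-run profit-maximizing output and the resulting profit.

Profit = -£62 at q = 3

AVC = 15 - 4q + q^2 has its minimum £11 at q = 2; price £18 clears that bar, so the firm operates.
With MC = 15 - 8q + 3q^2, P = MC on the upward-sloping part at q* = 3.
TR = 18·3 = 54. TC = 80 + 36 = 116. Profit = 54 − 116 = -£62.
By producing, the firm covers all variable cost plus £18 of fixed cost; shutting down would lose the full £80.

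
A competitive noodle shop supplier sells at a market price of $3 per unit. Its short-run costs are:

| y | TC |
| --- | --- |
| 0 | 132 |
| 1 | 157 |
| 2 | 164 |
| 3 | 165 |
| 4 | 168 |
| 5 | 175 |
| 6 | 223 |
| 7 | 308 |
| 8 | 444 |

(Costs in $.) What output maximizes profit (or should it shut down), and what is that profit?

Compute π = P·y − TC at each output: y=0: -132; y=1: -154; y=2: -158; y=3: -156; y=4: -156; y=5: -160; y=6: -205; y=7: -287; y=8: -420.
Profit is highest at y = 0. Equivalently, the lowest AVC in the table is 43/5 ≈ $8.60 at y = 5, and P = $3 falls below it — price never covers variable cost, so the firm shuts down and loses only its fixed cost.

y = 0 (shut down); profit = -$132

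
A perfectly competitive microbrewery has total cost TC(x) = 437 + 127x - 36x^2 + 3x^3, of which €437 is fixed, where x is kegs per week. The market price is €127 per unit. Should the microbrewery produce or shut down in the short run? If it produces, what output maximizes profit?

Variable cost is VC = 127x - 36x^2 + 3x^3, so AVC = VC/x = 127 - 36x + 3x^2 and MC = dTC/dx = 127 - 72x + 9x^2.
AVC is minimized where dAVC/dx = -36 + 6x = 0, at x = 6; min AVC = 127 - 36·6 + 3·6^2 = €19.
Because €127 ≥ €19, revenue can cover variable cost; the firm operates.
P = MC gives -72x + 9x^2 = 0, with roots 0 and 8. Take the larger (rising MC): x* = 8.
Check: AVC at x = 8 is €31 ≤ P, so revenue covers variable cost.
Profit = P·x − TC = 127·8 − 685 = €331.

Produce at x = 8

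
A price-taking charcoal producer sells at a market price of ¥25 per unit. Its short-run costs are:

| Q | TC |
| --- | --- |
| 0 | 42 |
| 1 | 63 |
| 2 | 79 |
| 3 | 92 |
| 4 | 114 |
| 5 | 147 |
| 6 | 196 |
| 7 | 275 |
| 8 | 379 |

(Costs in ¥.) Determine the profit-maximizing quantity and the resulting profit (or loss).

Tabulate TR − TC: Q=0: -42; Q=1: -38; Q=2: -29; Q=3: -17; Q=4: -14; Q=5: -22; Q=6: -46; Q=7: -100; Q=8: -179.
Profit is maximized at Q = 4. AVC there is 72/4 = ¥18 ≤ P, so producing beats shutting down (which would give -¥42).

Q = 4; profit = -¥14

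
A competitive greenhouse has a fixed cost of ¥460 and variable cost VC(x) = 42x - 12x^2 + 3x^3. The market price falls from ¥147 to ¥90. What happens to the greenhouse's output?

Output falls from 5 to 4

AVC = 42 - 12x + 3x^2, minimized at x = 2 where min AVC = ¥30. MC = 42 - 24x + 9x^2.
With P = ¥147 above the shutdown price, P = MC gives x = 5.
At P = ¥90 ≥ min AVC, set P = MC: x = 4. The firm stays open but cuts output.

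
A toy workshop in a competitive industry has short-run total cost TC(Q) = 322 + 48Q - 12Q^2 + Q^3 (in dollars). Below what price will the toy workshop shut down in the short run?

The firm shuts down when price falls below the minimum of average variable cost. AVC = VC/Q = 48 - 12Q + Q^2.
At the minimum of AVC, MC = AVC. MC = 48 - 24Q + 3Q^2; setting MC = AVC gives 2Q^2 - 12Q = 0, so Q = 6. min AVC = 12.
For P < $12 the firm produces nothing.

$12 per unit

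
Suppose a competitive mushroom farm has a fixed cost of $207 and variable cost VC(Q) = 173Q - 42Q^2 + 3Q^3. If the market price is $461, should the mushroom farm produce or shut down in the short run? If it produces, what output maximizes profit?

Produce at Q = 12

Strip out fixed cost: VC = 173Q - 42Q^2 + 3Q^3. Then AVC = 173 - 42Q + 3Q^2 and MC = 173 - 84Q + 9Q^2.
AVC hits its minimum where MC = AVC, at Q = 7, giving min AVC = 173 - 42·7 + 3·7^2 = $26.
Because $461 ≥ $26, revenue can cover variable cost; the firm operates.
Solving P = MC: -288 - 84Q + 9Q^2 = 0 ⇒ Q = -8/3 or 12. On the upward-sloping branch, Q* = 12.
Check: AVC at Q = 12 is $101 ≤ P, so revenue covers variable cost.
Profit = P·Q − TC = 461·12 − 1419 = $4113.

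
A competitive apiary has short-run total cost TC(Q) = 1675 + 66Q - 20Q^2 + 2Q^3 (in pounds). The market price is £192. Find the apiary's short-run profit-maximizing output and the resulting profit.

AVC = 66 - 20Q + 2Q^2 has its minimum £16 at Q = 5; price £192 clears that bar, so the firm operates.
MC = 66 - 40Q + 6Q^2. Setting P = MC and taking the root on the rising branch gives Q* = 9.
TR = 192·9 = 1728. TC = 1675 + 432 = 2107. Profit = 1728 − 2107 = -£379.
Shutting down would mean losing the fixed cost of £1675, so operating at a loss of £379 is better by £1296.

Profit = -£379 at Q = 9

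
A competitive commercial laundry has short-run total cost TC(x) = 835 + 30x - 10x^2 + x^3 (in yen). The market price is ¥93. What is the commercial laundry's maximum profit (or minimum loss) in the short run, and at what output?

Profit = -¥187 at x = 9

AVC = 30 - 10x + x^2 has its minimum ¥5 at x = 5; price ¥93 clears that bar, so the firm operates.
MC = 30 - 20x + 3x^2. Setting P = MC and taking the root on the rising branch gives x* = 9.
TR = 93·9 = 837. TC = 835 + 189 = 1024. Profit = 837 − 1024 = -¥187.
By producing, the firm covers all variable cost plus ¥648 of fixed cost; shutting down would lose the full ¥835.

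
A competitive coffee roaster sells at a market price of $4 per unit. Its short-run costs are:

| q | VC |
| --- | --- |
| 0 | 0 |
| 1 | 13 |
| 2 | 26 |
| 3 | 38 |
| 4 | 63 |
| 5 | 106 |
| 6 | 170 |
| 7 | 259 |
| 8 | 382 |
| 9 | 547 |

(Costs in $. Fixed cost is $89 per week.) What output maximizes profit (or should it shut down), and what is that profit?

Compute π = P·q − TC at each output: q=0: -89; q=1: -98; q=2: -107; q=3: -115; q=4: -136; q=5: -175; q=6: -235; q=7: -320; q=8: -439; q=9: -600.
Profit is highest at q = 0. Equivalently, the lowest AVC in the table is 38/3 ≈ $12.67 at q = 3, and P = $4 falls below it — price never covers variable cost, so the firm shuts down and loses only its fixed cost.

q = 0 (shut down); profit = -$89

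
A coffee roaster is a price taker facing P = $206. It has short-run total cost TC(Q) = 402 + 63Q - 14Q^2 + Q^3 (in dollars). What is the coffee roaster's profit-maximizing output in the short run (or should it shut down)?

Produce at Q = 13

From TC, MC = TC'(Q) = 63 - 28Q + 3Q^2 and AVC = VC/Q = 63 - 14Q + Q^2.
The AVC parabola has its vertex at Q = 14/2 = 7, where AVC = 63 - 14·7 + 7^2 = $14.
P = $206 exceeds min AVC = $14, so the firm stays open.
P = MC gives -143 - 28Q + 3Q^2 = 0, with roots -11/3 and 13. Take the larger (rising MC): Q* = 13.
Check: AVC at Q = 13 is $50 ≤ P, so revenue covers variable cost.
Profit = P·Q − TC = 206·13 − 1052 = $1626.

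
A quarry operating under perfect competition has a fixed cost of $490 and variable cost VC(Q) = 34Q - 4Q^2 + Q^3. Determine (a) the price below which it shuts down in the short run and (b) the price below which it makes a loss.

Shutdown price = $30; break-even price = $125

AVC = 34 - 4Q + Q^2; minimized at Q = 2, giving min AVC = $30. That is the shutdown price.
ATC = 490/Q + 34 - 4Q + Q^2. Setting dATC/dQ = −490/Q^2 − 4 + 2Q = 0 gives Q = 7 (since 2·7^3 − 4·7^2 = 490).
min ATC = 490/7 + 34 − 4·7 + 7^2 = $125. That is the break-even price.
For $30 ≤ P < $125 the firm produces at a loss; below $30 it shuts down.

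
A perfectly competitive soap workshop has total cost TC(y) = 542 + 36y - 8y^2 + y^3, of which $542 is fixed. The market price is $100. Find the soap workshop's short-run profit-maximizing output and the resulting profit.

Profit = -$30 at y = 8

AVC = 36 - 8y + y^2 has its minimum $20 at y = 4; price $100 clears that bar, so the firm operates.
With MC = 36 - 16y + 3y^2, P = MC on the upward-sloping part at y* = 8.
TR = 100·8 = 800. TC = 542 + 288 = 830. Profit = 800 − 830 = -$30.
That loss of $30 beats the $542 the firm would lose by shutting down; producing recovers $512 of fixed cost.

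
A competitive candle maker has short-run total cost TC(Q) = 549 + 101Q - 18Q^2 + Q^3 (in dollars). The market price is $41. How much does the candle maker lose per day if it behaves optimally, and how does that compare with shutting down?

AVC = 101 - 18Q + Q^2 has its minimum $20 at Q = 9; price $41 clears that bar, so the firm operates.
MC = 101 - 36Q + 3Q^2. Setting P = MC and taking the root on the rising branch gives Q* = 10.
TR = 41·10 = 410. TC = 549 + 210 = 759. Profit = 410 − 759 = -$349.
Shutting down would mean losing the fixed cost of $549, so operating at a loss of $349 is better by $200.

Profit = -$349 at Q = 10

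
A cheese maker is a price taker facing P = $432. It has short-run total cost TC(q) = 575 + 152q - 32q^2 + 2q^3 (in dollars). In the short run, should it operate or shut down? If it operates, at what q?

Produce at q = 14

Strip out fixed cost: VC = 152q - 32q^2 + 2q^3. Then AVC = 152 - 32q + 2q^2 and MC = 152 - 64q + 6q^2.
AVC hits its minimum where MC = AVC, at q = 8, giving min AVC = 152 - 32·8 + 2·8^2 = $24.
P = $432 exceeds min AVC = $24, so the firm stays open.
P = MC gives -280 - 64q + 6q^2 = 0, with roots -10/3 and 14. Take the larger (rising MC): q* = 14.
Check: AVC at q = 14 is $96 ≤ P, so revenue covers variable cost.
Profit = P·q − TC = 432·14 − 1919 = $4129.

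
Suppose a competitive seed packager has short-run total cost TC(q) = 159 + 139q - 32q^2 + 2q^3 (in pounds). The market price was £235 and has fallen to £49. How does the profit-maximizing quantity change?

AVC = 139 - 32q + 2q^2, minimized at q = 8 where min AVC = £11. MC = 139 - 64q + 6q^2.
At P = £235 ≥ min AVC, set P = MC on the rising branch: q = 12.
At P = £49 ≥ min AVC, set P = MC: q = 9. The firm stays open but cuts output.

Output falls from 12 to 9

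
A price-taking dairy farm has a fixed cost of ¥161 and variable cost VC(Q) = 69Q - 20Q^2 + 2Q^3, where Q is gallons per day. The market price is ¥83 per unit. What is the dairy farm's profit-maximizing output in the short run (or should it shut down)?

Produce at Q = 7

Strip out fixed cost: VC = 69Q - 20Q^2 + 2Q^3. Then AVC = 69 - 20Q + 2Q^2 and MC = 69 - 40Q + 6Q^2.
The AVC parabola has its vertex at Q = 20/4 = 5, where AVC = 69 - 20·5 + 2·5^2 = ¥19.
Because ¥83 ≥ ¥19, revenue can cover variable cost; the firm operates.
Set P = MC: 83 = 69 - 40Q + 6Q^2 → -14 - 40Q + 6Q^2 = 0. The roots are Q = -1/3 and Q = 7; the profit-maximizing output is on the rising part of MC, so Q* = 7.
Check: AVC at Q = 7 is ¥27 ≤ P, so revenue covers variable cost.
Profit = P·Q − TC = 83·7 − 350 = ¥231.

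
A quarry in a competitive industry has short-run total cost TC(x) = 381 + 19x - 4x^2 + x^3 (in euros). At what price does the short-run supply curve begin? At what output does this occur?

The shutdown price is the minimum of AVC. VC = 19x - 4x^2 + x^3, so AVC = 19 - 4x + x^2.
At the minimum of AVC, MC = AVC. MC = 19 - 8x + 3x^2; setting MC = AVC gives 2x^2 - 4x = 0, so x = 2. min AVC = 15.
The firm shuts down for any P below €15.

€15 per unit, at x = 2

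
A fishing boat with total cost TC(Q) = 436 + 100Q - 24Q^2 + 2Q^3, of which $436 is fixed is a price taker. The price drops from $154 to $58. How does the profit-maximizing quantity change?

AVC = 100 - 24Q + 2Q^2, minimized at Q = 6 where min AVC = $28. MC = 100 - 48Q + 6Q^2.
With P = $154 above the shutdown price, P = MC gives Q = 9.
At P = $58 ≥ min AVC, set P = MC: Q = 7. The firm stays open but cuts output.

Output falls from 9 to 7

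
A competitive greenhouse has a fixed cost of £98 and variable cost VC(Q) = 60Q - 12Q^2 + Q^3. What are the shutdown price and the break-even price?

Shutdown price = £24; break-even price = £39

Shutdown price = min AVC. AVC = 60 - 12Q + Q^2, with vertex at Q = 6 and minimum £24.
ATC = 98/Q + 60 - 12Q + Q^2. Setting dATC/dQ = −98/Q^2 − 12 + 2Q = 0 gives Q = 7 (since 2·7^3 − 12·7^2 = 98).
min ATC = 98/7 + 60 − 12·7 + 7^2 = £39. That is the break-even price.
Between these two prices the firm operates at a loss; above £39 it earns a profit.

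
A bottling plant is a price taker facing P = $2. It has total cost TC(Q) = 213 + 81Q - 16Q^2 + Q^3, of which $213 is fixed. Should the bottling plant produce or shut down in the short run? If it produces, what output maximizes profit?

Shut down

Variable cost is VC = 81Q - 16Q^2 + Q^3, so AVC = VC/Q = 81 - 16Q + Q^2 and MC = dTC/dQ = 81 - 32Q + 3Q^2.
The AVC parabola has its vertex at Q = 16/2 = 8, where AVC = 81 - 16·8 + 8^2 = $17.
With P < min AVC ($2 < $17), every unit sold adds to the loss.
The firm minimizes its loss by shutting down and losing only its fixed cost of $213.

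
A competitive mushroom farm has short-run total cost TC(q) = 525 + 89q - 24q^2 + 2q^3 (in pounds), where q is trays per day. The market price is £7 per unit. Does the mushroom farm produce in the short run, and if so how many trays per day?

Shut down

Variable cost is VC = 89q - 24q^2 + 2q^3, so AVC = VC/q = 89 - 24q + 2q^2 and MC = dTC/dq = 89 - 48q + 6q^2.
AVC is minimized where dAVC/dq = -24 + 4q = 0, at q = 6; min AVC = 89 - 24·6 + 2·6^2 = £17.
With P < min AVC (£7 < £17), every unit sold adds to the loss.
The firm minimizes its loss by shutting down and losing only its fixed cost of £525.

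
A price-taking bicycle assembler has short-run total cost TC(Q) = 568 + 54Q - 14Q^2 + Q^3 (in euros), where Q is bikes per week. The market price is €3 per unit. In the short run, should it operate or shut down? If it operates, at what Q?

Shut down

Variable cost is VC = 54Q - 14Q^2 + Q^3, so AVC = VC/Q = 54 - 14Q + Q^2 and MC = dTC/dQ = 54 - 28Q + 3Q^2.
AVC hits its minimum where MC = AVC, at Q = 7, giving min AVC = 54 - 14·7 + 7^2 = €5.
Since P = €3 < min AVC = €5, price fails to cover variable cost at any output.
Best response: produce nothing and absorb the €568 fixed cost.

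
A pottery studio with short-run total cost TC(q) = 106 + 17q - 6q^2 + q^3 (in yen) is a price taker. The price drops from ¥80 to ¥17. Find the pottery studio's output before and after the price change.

AVC = 17 - 6q + q^2, minimized at q = 3 where min AVC = ¥8. MC = 17 - 12q + 3q^2.
With P = ¥80 above the shutdown price, P = MC gives q = 7.
At P = ¥17 ≥ min AVC, set P = MC: q = 4. The firm stays open but cuts output.

Output falls from 7 to 4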